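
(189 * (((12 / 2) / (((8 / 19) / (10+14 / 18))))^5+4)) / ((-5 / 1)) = -3230072317015.83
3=3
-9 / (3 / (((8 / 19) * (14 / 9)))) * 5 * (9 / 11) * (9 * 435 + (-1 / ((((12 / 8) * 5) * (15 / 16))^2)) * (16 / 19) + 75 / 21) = -422145864992 / 13402125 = -31498.43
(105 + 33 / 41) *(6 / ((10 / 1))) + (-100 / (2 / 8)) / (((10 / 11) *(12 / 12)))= -376.52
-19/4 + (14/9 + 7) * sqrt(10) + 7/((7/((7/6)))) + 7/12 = 24.06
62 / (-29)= -62 / 29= -2.14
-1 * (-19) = 19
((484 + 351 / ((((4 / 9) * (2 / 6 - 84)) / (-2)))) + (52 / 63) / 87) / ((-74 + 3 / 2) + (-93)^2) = 1383677149 / 23597913843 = 0.06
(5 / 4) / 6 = 5 / 24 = 0.21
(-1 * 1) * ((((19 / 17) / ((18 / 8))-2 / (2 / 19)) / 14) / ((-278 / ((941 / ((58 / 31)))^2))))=-2409031639271 / 2003181264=-1202.60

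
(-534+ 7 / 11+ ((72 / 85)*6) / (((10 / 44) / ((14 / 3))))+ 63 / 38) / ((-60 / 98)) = 3720001061 / 5329500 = 698.00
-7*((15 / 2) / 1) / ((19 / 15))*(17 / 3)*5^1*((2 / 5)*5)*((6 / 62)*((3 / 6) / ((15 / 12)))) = -53550 / 589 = -90.92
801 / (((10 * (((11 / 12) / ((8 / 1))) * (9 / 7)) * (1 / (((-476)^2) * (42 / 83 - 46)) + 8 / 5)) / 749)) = 6387570964447232 / 25096160441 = 254523.83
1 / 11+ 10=111 / 11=10.09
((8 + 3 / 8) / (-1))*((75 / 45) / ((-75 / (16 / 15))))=134 / 675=0.20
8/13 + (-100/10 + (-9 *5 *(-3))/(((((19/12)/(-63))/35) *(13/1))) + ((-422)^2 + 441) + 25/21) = 850952572/5187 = 164054.86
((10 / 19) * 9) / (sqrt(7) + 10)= 0.37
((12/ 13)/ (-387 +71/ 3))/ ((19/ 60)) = -0.01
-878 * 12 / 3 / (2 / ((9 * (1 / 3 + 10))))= -163308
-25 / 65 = -5 / 13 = -0.38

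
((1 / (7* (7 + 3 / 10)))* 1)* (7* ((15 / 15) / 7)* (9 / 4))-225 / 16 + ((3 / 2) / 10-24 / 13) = -8351379 / 531440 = -15.71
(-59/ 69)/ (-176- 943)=59/ 77211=0.00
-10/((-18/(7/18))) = 0.22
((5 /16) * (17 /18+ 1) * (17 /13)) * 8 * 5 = 14875 /468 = 31.78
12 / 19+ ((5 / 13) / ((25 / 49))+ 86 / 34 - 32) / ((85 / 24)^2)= -251471508 / 151688875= -1.66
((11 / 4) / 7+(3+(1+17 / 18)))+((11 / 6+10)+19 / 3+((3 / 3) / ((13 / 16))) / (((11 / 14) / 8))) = 1298573 / 36036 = 36.04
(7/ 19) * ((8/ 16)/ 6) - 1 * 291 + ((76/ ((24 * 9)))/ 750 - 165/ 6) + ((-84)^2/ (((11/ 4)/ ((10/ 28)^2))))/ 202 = -67719629951/ 213728625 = -316.85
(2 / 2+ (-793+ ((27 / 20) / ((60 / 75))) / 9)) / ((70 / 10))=-12669 / 112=-113.12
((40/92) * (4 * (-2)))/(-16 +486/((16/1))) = -128/529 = -0.24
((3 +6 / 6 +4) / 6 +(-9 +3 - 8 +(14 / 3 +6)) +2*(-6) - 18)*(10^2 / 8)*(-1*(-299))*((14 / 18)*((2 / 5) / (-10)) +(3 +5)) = -8577712 / 9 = -953079.11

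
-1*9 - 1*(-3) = -6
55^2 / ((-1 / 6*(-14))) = 9075 / 7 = 1296.43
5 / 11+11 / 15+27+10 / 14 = 33382 / 1155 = 28.90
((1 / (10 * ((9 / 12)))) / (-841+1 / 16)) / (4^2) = -2 / 201825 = -0.00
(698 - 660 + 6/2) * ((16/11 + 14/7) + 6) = 4264/11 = 387.64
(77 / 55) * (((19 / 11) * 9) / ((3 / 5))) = 36.27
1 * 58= 58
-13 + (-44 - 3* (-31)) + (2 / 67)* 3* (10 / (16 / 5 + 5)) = 99192 / 2747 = 36.11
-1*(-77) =77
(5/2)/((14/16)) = 20/7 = 2.86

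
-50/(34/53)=-1325/17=-77.94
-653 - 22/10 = -655.20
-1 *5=-5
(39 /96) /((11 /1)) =0.04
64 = 64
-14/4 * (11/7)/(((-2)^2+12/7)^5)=-184877/204800000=-0.00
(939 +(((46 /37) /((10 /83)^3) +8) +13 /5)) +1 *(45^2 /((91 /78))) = 439805907 /129500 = 3396.18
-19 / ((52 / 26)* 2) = -4.75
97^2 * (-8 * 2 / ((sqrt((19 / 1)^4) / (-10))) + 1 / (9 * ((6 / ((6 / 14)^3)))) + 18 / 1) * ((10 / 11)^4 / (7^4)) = 214889751705000 / 4352754995743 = 49.37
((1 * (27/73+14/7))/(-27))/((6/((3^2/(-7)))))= 173/9198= 0.02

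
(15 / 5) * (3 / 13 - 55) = -2136 / 13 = -164.31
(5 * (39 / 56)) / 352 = 195 / 19712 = 0.01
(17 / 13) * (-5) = -85 / 13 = -6.54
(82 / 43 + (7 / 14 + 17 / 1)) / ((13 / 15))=22.39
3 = 3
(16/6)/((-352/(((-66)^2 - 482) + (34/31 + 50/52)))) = -3124103/106392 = -29.36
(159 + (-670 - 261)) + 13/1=-759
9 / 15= 3 / 5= 0.60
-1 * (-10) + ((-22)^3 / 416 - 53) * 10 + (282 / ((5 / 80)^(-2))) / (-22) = -28408233 / 36608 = -776.01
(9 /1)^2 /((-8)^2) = 81 /64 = 1.27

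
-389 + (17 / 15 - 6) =-5908 / 15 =-393.87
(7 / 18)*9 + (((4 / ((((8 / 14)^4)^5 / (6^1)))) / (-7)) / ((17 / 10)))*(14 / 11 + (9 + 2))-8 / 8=-1796245.66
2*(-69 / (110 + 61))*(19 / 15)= -1.02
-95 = -95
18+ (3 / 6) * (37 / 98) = 3565 / 196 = 18.19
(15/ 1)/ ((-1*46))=-15/ 46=-0.33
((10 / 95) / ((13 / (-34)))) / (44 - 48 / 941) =-15997 / 2553733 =-0.01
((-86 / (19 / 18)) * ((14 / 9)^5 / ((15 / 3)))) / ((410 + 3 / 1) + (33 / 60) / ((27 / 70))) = -26430208 / 73802745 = -0.36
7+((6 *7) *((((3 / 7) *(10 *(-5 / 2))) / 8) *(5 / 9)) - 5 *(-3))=-9.25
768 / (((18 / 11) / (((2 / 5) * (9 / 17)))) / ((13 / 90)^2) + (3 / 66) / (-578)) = 1650435072 / 795905831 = 2.07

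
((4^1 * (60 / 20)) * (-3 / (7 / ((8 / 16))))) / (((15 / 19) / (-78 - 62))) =456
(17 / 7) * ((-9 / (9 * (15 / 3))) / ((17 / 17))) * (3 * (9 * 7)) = -459 / 5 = -91.80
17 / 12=1.42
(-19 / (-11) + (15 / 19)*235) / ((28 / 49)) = 68488 / 209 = 327.69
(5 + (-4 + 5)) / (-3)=-2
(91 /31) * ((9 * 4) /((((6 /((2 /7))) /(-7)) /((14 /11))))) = -44.83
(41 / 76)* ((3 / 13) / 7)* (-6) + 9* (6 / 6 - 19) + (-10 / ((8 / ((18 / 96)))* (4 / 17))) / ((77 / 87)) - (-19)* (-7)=-1442314127 / 4868864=-296.23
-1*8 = -8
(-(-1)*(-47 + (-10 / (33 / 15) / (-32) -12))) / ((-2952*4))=1151 / 230912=0.00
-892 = -892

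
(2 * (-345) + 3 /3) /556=-689 /556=-1.24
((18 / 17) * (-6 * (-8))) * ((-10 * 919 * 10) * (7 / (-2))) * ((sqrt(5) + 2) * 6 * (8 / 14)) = 1905638400 / 17 + 952819200 * sqrt(5) / 17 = 237423935.38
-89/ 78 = -1.14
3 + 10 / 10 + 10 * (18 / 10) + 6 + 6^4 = 1324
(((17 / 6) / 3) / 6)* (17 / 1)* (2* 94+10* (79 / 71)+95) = 2011729 / 2556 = 787.06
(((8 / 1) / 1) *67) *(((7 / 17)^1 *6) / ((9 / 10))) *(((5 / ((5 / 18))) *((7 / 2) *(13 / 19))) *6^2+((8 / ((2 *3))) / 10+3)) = 6650840224 / 2907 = 2287870.73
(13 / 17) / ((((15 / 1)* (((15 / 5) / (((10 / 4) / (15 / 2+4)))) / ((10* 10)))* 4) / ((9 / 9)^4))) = 325 / 3519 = 0.09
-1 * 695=-695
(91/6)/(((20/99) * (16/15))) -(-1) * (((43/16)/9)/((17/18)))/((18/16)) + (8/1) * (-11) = -17.34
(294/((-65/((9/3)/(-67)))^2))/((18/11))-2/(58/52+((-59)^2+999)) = -797838247/2209712606725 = -0.00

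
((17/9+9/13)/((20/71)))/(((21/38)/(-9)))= -203699/1365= -149.23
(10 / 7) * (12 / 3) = 40 / 7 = 5.71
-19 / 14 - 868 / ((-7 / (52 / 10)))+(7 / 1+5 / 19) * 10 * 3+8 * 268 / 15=4007041 / 3990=1004.27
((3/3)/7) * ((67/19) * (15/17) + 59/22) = 5881/7106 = 0.83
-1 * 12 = -12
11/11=1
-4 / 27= -0.15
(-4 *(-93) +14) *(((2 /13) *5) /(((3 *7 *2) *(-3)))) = -1930 /819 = -2.36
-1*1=-1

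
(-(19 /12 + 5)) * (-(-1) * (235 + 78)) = -24727 /12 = -2060.58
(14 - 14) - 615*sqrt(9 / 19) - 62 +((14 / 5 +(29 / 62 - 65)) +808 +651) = 413933 / 310 - 1845*sqrt(19) / 19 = 912.00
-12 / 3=-4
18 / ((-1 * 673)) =-18 / 673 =-0.03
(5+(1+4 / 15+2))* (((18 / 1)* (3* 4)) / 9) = 992 / 5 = 198.40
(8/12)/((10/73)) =73/15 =4.87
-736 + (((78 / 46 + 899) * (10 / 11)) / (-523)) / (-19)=-1850141736 / 2514061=-735.92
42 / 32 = 21 / 16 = 1.31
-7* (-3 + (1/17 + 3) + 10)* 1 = -1197/17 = -70.41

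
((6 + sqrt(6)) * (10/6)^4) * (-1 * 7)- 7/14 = -17527/54- 4375 * sqrt(6)/81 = -456.88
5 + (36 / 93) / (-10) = 769 / 155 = 4.96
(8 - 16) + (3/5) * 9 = -2.60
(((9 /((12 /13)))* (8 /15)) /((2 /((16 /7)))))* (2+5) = 208 /5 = 41.60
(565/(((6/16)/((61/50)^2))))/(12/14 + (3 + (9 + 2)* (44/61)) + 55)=179541971/5347500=33.57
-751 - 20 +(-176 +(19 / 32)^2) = -969367 / 1024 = -946.65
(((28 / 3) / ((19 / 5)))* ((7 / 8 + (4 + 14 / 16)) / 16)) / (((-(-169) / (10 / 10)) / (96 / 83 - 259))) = -17227805 / 12792624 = -1.35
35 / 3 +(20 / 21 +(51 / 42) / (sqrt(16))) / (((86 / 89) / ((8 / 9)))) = 208409 / 16254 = 12.82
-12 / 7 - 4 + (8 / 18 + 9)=235 / 63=3.73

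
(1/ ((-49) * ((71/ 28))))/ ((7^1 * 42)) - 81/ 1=-5917781/ 73059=-81.00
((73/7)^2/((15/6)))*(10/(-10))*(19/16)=-101251/1960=-51.66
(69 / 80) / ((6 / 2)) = 23 / 80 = 0.29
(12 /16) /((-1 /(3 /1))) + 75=291 /4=72.75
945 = 945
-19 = -19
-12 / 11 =-1.09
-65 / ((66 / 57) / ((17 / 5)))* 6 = -12597 / 11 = -1145.18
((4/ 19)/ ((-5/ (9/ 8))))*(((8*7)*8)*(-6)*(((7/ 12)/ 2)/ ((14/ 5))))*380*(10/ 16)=3150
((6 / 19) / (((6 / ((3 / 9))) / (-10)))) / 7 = -10 / 399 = -0.03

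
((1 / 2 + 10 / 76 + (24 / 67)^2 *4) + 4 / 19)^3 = 1544804416000000 / 620454043297171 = 2.49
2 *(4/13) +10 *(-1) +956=12306/13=946.62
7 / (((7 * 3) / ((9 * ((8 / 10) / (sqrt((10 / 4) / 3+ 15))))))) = 12 * sqrt(570) / 475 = 0.60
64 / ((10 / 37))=1184 / 5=236.80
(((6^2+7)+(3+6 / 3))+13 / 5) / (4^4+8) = 23 / 120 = 0.19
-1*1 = -1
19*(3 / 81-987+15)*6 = -997234 / 9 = -110803.78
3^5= 243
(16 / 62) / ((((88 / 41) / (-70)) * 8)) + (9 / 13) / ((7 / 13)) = 2231 / 9548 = 0.23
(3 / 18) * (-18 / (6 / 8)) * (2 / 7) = -8 / 7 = -1.14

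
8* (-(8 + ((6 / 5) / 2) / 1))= -344 / 5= -68.80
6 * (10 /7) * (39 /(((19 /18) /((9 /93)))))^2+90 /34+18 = 5376325617 /41283599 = 130.23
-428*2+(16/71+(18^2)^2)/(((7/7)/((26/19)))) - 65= 192543683/1349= 142730.68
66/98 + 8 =425/49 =8.67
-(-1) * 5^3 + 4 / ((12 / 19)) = 394 / 3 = 131.33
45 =45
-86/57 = -1.51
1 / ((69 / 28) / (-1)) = -28 / 69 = -0.41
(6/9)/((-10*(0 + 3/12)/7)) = -1.87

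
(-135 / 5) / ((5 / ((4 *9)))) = -972 / 5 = -194.40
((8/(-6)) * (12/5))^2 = 256/25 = 10.24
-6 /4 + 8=13 /2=6.50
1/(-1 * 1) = -1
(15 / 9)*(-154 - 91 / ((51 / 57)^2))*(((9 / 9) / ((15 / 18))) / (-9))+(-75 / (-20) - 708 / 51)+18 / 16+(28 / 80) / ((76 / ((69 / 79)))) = 15766064153 / 312328080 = 50.48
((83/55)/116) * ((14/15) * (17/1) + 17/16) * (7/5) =2360603/7656000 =0.31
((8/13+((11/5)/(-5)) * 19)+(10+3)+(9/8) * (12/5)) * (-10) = -5171/65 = -79.55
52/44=13/11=1.18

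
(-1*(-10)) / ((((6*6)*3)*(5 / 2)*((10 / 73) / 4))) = 146 / 135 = 1.08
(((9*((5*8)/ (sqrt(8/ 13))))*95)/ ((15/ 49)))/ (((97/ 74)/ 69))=142610580*sqrt(26)/ 97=7496640.52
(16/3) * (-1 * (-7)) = 112/3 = 37.33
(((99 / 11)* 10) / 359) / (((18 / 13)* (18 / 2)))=65 / 3231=0.02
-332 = -332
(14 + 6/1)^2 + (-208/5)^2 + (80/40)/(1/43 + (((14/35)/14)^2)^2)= 2216.56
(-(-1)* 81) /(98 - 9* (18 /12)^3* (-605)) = 648 /147799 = 0.00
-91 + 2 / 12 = -545 / 6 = -90.83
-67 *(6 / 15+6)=-2144 / 5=-428.80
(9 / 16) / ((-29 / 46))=-207 / 232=-0.89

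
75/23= 3.26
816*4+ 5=3269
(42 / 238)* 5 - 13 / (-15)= 446 / 255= 1.75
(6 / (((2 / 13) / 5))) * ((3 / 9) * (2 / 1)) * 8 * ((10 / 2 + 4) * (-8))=-74880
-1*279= -279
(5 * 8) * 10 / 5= 80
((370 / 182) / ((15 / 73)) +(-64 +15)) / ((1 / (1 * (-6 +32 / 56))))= 405688 / 1911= 212.29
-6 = -6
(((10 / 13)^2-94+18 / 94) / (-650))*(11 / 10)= 8144631 / 51629500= 0.16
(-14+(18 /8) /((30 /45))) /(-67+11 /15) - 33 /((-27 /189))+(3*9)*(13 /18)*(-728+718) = 287547 /7952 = 36.16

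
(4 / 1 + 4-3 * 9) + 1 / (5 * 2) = -189 / 10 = -18.90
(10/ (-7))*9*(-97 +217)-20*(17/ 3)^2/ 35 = -98356/ 63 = -1561.21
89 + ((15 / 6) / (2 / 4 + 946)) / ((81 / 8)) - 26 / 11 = 146126789 / 1686663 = 86.64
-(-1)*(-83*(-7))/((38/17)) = 9877/38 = 259.92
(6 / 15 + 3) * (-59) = -1003 / 5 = -200.60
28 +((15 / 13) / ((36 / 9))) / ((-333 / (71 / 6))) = 969341 / 34632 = 27.99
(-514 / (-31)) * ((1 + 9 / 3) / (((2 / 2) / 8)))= 16448 / 31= 530.58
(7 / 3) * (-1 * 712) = -1661.33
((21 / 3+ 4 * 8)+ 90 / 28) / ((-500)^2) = 591 / 3500000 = 0.00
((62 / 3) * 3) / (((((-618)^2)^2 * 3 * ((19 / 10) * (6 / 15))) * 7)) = 775 / 29100255384312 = 0.00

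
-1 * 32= -32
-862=-862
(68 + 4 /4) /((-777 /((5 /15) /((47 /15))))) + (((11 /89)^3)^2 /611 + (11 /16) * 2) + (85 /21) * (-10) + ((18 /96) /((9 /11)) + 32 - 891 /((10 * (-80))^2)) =-1039325005386068018963497 /151001841241511594880000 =-6.88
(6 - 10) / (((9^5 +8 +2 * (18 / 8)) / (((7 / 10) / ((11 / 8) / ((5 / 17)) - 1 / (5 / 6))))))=-224 / 16419097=-0.00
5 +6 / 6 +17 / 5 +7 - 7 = 47 / 5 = 9.40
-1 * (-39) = 39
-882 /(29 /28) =-24696 /29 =-851.59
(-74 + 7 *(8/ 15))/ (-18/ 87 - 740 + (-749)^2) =-1798/ 14336085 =-0.00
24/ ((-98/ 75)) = -900/ 49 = -18.37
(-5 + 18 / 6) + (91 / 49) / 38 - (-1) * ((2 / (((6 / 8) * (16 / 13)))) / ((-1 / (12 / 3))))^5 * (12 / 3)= -12641910181 / 64638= -195580.16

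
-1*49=-49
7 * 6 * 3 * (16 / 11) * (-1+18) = 3115.64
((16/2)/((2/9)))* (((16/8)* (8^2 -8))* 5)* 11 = 221760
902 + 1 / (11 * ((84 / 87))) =277845 / 308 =902.09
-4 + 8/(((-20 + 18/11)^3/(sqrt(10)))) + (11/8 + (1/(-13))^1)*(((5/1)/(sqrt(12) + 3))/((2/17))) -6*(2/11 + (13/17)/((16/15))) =-2511151/38896 -1331*sqrt(10)/1030301 + 3825*sqrt(3)/104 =-0.86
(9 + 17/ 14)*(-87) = -12441/ 14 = -888.64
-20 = -20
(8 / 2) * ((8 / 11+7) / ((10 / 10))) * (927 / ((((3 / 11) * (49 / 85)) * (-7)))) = -8930100 / 343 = -26035.28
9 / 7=1.29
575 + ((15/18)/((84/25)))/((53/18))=575.08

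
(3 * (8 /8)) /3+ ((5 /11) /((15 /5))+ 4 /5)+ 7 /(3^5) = 26467 /13365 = 1.98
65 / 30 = 13 / 6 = 2.17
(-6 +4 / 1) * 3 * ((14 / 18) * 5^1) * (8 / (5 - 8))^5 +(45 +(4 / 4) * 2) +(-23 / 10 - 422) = 20187083 / 7290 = 2769.15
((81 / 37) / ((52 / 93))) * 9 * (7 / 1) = 474579 / 1924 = 246.66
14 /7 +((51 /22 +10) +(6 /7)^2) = 16227 /1078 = 15.05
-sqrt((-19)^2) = -19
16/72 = 2/9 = 0.22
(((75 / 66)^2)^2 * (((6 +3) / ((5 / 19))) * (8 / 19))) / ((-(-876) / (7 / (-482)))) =-1640625 / 4121265808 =-0.00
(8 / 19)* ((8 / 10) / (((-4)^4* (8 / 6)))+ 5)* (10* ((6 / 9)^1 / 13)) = 337 / 312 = 1.08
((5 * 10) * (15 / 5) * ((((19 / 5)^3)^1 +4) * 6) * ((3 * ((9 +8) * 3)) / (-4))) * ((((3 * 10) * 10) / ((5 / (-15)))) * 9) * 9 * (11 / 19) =1625185550340 / 19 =85536081596.84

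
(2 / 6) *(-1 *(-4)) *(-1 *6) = -8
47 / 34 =1.38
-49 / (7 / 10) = -70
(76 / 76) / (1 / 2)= 2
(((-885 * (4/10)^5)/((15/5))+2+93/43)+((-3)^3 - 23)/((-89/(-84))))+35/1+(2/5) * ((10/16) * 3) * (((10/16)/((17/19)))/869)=-12492726704361/1130725420000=-11.05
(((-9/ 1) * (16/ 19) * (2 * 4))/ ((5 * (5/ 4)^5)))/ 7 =-1179648/ 2078125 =-0.57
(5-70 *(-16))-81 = 1044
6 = 6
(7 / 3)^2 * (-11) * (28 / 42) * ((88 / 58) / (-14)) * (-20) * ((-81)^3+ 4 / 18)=324093843920 / 7047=45990328.36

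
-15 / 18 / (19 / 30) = -25 / 19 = -1.32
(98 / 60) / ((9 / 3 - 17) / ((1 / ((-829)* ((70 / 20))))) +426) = 49 / 1231410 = 0.00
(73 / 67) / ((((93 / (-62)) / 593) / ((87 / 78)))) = -1255381 / 2613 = -480.44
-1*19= -19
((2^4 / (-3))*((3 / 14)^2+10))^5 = -30305994308178789376 / 68641485507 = -441511340.91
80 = 80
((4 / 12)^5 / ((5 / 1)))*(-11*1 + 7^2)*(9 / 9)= 38 / 1215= 0.03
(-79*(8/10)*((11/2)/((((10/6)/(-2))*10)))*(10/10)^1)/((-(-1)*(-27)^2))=1738/30375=0.06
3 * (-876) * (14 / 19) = -36792 / 19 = -1936.42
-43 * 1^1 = -43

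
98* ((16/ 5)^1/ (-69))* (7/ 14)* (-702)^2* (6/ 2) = -386358336/ 115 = -3359637.70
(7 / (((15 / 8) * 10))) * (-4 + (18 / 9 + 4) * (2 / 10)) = -392 / 375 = -1.05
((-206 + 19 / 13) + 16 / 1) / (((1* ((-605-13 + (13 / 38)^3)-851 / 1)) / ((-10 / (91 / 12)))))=-5379650880 / 31785148031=-0.17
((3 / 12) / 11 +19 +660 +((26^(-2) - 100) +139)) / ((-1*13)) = -1334807 / 24167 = -55.23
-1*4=-4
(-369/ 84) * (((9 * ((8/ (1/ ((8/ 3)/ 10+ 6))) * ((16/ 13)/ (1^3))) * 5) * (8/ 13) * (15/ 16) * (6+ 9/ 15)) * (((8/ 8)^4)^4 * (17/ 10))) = -467012304/ 5915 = -78953.90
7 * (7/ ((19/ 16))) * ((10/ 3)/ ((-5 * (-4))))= 6.88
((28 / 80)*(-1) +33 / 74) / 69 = 71 / 51060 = 0.00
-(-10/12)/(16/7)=35/96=0.36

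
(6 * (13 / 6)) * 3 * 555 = 21645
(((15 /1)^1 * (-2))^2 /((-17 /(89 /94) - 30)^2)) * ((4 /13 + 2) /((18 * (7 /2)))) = 2970375 /207204998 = 0.01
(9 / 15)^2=9 / 25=0.36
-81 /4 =-20.25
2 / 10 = 1 / 5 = 0.20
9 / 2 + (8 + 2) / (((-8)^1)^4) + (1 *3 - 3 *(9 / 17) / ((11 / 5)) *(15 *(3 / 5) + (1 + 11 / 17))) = -1197545 / 6510592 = -0.18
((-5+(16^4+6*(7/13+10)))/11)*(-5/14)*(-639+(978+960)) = -5538448875/2002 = -2766457.98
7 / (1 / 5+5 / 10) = 10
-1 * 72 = -72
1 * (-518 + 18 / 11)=-5680 / 11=-516.36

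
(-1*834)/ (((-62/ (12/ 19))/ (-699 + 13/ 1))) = -5828.09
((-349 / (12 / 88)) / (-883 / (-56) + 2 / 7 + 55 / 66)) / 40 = -53746 / 14185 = -3.79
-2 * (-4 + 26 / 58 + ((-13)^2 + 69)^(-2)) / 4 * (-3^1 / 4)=-17502909 / 13141408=-1.33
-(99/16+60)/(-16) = 1059/256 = 4.14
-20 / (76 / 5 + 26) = -50 / 103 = -0.49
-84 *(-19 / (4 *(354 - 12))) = 7 / 6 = 1.17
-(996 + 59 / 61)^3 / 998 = -224922101843375 / 226527038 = -992915.03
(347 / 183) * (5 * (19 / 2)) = 32965 / 366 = 90.07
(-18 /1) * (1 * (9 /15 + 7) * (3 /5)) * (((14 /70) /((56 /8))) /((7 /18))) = -36936 /6125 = -6.03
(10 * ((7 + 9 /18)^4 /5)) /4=50625 /32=1582.03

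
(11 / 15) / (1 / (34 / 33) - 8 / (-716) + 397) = 66946 / 36331755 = 0.00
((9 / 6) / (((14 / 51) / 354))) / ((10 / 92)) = 622863 / 35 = 17796.09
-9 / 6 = -3 / 2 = -1.50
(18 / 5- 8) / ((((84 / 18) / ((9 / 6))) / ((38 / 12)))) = -627 / 140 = -4.48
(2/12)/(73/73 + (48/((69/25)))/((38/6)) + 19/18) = 1311/37769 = 0.03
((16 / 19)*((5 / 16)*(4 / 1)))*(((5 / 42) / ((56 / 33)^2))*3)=27225 / 208544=0.13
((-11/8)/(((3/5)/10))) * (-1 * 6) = 275/2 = 137.50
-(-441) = 441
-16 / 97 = -0.16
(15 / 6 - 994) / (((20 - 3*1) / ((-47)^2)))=-4380447 / 34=-128836.68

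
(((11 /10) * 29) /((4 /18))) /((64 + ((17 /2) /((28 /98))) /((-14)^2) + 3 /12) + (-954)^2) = 80388 /509701025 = 0.00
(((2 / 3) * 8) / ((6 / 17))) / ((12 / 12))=136 / 9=15.11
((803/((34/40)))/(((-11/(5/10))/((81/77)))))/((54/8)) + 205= 259585/1309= 198.31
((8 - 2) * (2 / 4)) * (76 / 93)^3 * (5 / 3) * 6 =4389760 / 268119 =16.37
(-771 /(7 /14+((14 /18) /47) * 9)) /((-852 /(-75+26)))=-591871 /8662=-68.33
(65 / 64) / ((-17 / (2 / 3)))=-65 / 1632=-0.04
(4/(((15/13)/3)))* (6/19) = 3.28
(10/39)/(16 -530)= -5/10023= -0.00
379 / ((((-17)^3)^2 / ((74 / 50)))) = 14023 / 603439225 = 0.00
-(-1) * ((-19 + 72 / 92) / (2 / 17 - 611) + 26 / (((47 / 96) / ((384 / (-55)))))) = -45783101153 / 123488035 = -370.75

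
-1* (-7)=7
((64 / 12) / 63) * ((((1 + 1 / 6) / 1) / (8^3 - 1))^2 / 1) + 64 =580136260 / 9064629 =64.00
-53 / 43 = -1.23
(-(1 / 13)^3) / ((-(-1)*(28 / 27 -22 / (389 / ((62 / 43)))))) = -451629 / 948067016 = -0.00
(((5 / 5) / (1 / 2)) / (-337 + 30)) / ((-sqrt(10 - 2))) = sqrt(2) / 614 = 0.00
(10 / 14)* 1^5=5 / 7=0.71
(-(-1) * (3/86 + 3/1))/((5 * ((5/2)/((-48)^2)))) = 601344/1075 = 559.39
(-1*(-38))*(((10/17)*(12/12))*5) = 1900/17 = 111.76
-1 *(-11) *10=110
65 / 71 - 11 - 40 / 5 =-1284 / 71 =-18.08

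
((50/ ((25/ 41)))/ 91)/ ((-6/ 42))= -82/ 13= -6.31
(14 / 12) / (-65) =-7 / 390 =-0.02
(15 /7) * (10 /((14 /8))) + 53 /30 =20597 /1470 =14.01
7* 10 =70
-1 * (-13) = 13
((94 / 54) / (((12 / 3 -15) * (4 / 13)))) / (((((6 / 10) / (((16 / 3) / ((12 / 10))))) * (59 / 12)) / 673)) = -82240600 / 157707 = -521.48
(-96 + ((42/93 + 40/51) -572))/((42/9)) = -142.88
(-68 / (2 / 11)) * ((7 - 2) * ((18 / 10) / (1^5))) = -3366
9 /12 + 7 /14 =5 /4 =1.25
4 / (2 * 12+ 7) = 4 / 31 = 0.13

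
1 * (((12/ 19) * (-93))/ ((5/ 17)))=-18972/ 95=-199.71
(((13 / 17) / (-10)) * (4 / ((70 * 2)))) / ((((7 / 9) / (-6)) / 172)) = 60372 / 20825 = 2.90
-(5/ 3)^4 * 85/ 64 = -53125/ 5184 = -10.25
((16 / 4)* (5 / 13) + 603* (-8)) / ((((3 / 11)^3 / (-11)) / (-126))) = -12850230008 / 39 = -329493077.13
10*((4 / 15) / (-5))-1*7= -113 / 15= -7.53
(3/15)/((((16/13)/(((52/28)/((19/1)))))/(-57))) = -507/560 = -0.91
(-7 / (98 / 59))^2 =3481 / 196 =17.76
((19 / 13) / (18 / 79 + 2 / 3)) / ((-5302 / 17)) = -76551 / 14612312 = -0.01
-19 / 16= -1.19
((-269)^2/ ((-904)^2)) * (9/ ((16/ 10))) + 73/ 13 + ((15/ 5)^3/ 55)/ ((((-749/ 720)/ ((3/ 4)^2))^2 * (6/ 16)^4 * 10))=3587037029182483/ 524477088239104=6.84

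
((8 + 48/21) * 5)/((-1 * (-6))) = 60/7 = 8.57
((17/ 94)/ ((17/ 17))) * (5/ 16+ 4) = 0.78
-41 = -41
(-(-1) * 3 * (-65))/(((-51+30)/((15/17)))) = 975/119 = 8.19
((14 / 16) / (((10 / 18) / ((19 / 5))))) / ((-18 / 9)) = -1197 / 400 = -2.99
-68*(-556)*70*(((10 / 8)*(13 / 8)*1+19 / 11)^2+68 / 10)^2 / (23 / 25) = 13900657324651980505 / 11034394624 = 1259757131.98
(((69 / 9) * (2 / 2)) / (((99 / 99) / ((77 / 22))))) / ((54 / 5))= 805 / 324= 2.48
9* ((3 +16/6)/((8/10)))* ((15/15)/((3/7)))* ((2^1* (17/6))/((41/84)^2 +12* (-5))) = -14.10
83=83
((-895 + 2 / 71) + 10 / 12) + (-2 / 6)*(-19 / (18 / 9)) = -63259 / 71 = -890.97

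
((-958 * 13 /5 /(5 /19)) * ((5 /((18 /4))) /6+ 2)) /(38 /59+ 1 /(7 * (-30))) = -11531731484 /356445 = -32352.06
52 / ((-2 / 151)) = -3926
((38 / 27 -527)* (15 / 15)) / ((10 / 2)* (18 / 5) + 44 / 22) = -14191 / 540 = -26.28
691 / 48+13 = 1315 / 48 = 27.40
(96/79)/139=96/10981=0.01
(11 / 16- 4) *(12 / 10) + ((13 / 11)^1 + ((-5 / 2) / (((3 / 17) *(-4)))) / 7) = -10567 / 4620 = -2.29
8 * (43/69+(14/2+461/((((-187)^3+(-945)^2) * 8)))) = 1033003705/16938534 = 60.99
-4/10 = -2/5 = -0.40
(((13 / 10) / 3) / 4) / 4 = 13 / 480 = 0.03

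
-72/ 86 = -36/ 43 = -0.84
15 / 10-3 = -3 / 2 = -1.50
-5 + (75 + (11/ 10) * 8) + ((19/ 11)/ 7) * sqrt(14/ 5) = 19 * sqrt(70)/ 385 + 394/ 5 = 79.21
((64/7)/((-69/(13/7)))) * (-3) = 832/1127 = 0.74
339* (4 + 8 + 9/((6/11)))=19323/2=9661.50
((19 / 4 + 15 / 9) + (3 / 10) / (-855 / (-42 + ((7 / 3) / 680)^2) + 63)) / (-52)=-207870488749 / 1683616539280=-0.12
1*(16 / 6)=2.67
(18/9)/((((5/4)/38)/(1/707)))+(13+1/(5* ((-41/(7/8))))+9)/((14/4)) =3693229/579740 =6.37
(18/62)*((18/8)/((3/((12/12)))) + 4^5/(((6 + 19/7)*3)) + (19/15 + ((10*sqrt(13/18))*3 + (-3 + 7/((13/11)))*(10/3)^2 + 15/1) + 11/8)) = 45*sqrt(26)/31 + 25704533/983320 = 33.54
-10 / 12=-5 / 6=-0.83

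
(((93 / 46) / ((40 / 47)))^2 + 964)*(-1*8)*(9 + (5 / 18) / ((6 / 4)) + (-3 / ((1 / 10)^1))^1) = 161463.55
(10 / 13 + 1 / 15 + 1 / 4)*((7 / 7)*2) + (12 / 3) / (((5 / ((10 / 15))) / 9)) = 2719 / 390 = 6.97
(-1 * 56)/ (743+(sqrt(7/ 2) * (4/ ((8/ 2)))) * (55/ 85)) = -24049424/ 319083475+10472 * sqrt(14)/ 319083475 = -0.08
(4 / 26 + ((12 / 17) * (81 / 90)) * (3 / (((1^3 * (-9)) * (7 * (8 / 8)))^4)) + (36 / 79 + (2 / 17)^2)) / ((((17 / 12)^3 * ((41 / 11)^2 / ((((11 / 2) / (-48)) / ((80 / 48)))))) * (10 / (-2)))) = 478937331228136 / 2207019608493097125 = 0.00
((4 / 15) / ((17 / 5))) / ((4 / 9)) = 3 / 17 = 0.18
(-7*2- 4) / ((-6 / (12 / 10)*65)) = 18 / 325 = 0.06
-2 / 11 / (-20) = 1 / 110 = 0.01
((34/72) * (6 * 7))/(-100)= -119/600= -0.20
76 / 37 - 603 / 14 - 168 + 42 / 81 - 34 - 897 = -15937031 / 13986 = -1139.50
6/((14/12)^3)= 3.78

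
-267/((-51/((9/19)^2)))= 7209/6137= 1.17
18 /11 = 1.64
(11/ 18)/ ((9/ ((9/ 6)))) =11/ 108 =0.10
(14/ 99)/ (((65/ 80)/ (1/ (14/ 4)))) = 64/ 1287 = 0.05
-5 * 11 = -55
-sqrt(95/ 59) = -sqrt(5605)/ 59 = -1.27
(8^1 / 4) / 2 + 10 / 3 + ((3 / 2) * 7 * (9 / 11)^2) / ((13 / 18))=66376 / 4719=14.07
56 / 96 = 7 / 12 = 0.58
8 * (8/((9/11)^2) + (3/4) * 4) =9688/81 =119.60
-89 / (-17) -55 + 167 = 1993 / 17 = 117.24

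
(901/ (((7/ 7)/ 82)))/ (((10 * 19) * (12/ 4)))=129.62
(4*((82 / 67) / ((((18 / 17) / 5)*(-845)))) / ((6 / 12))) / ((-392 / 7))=0.00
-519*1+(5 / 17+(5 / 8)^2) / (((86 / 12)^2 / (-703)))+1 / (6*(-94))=-37468513559 / 70912848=-528.37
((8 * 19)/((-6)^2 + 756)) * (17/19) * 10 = 1.72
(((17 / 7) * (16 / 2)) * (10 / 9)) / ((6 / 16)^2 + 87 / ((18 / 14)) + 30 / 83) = 0.32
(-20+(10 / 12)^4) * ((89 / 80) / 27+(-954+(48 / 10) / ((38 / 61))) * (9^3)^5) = 40451636659887397259646607 / 10637568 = 3802714742682481302.08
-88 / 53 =-1.66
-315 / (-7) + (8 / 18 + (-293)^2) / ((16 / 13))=10050865 / 144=69797.67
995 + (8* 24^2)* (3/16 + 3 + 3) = 29507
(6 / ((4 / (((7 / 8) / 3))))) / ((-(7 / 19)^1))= -19 / 16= -1.19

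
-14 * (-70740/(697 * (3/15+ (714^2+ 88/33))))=14855400/5329947151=0.00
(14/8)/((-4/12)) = -5.25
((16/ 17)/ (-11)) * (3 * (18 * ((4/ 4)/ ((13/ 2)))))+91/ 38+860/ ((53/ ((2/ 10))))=24133537/ 4896034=4.93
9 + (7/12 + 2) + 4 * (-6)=-149/12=-12.42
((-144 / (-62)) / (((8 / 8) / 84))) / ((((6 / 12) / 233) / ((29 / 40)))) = 10216584 / 155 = 65913.45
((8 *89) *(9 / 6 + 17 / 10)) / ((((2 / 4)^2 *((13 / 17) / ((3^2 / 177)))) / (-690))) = -320707584 / 767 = -418132.44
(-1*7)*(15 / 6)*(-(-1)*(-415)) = 14525 / 2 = 7262.50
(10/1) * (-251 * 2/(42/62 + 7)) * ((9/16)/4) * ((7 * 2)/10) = -70029/544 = -128.73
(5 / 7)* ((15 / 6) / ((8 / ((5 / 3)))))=125 / 336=0.37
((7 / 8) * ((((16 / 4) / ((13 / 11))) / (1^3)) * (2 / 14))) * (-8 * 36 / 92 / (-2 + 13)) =-36 / 299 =-0.12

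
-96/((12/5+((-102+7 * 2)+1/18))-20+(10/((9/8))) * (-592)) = 2880/161033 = 0.02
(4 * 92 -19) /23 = 349 /23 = 15.17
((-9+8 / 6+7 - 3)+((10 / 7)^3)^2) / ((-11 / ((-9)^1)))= 5117583 / 1294139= 3.95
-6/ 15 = -2/ 5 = -0.40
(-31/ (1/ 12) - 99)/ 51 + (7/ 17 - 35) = -745/ 17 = -43.82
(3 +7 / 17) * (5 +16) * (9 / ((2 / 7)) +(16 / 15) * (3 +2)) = 2639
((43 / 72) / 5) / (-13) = -43 / 4680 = -0.01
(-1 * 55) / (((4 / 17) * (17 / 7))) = -385 / 4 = -96.25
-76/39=-1.95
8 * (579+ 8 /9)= 41752 /9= 4639.11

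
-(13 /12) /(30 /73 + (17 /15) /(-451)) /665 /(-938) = 0.00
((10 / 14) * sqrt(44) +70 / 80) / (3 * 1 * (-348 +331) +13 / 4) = -40 * sqrt(11) / 1337 - 7 / 382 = -0.12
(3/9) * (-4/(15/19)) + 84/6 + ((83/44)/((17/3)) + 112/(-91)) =4994201/437580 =11.41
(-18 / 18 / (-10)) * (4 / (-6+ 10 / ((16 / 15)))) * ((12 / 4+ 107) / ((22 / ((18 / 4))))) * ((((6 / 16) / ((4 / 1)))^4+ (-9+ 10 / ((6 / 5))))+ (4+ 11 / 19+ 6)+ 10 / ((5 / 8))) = 1548751369 / 22413312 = 69.10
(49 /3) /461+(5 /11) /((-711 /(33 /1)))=522 /36419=0.01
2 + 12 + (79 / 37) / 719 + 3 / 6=771645 / 53206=14.50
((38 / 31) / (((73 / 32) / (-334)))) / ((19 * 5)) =-21376 / 11315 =-1.89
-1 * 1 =-1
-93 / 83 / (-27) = 31 / 747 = 0.04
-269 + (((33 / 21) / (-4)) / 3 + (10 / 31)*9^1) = -693257 / 2604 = -266.23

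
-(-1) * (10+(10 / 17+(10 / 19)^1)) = 3590 / 323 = 11.11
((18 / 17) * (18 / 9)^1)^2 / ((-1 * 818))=-648 / 118201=-0.01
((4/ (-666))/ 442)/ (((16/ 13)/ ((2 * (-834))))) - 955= -7208201/ 7548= -954.98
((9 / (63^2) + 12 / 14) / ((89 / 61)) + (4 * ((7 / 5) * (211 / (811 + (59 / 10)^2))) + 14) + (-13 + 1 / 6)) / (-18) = -2990313217 / 17072844012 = -0.18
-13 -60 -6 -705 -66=-850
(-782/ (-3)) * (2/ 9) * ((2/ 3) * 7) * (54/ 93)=43792/ 279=156.96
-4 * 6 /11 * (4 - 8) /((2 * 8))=6 /11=0.55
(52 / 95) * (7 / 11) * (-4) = -1456 / 1045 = -1.39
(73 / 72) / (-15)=-73 / 1080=-0.07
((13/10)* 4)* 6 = 156/5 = 31.20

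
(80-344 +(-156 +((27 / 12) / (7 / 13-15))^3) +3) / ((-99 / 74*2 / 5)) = 10935634156855 / 14033547264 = 779.25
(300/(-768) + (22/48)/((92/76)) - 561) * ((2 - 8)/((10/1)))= 2477429/7360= 336.61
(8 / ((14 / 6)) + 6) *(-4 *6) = -226.29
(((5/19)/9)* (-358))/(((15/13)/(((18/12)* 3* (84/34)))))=-32578/323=-100.86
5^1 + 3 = 8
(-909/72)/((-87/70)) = 3535/348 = 10.16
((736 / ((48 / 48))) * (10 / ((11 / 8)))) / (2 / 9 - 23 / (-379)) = 40167936 / 2123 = 18920.37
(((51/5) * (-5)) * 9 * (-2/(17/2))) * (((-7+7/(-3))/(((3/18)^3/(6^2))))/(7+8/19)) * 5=-248209920/47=-5281062.13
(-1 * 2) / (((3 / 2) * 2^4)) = -1 / 12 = -0.08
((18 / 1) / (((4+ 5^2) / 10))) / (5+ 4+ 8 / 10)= 900 / 1421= 0.63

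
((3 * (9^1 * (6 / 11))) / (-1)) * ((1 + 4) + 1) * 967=-939924 / 11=-85447.64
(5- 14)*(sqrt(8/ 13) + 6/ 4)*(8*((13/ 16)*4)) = -351- 36*sqrt(26) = -534.56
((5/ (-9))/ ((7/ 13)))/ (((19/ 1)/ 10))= -650/ 1197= -0.54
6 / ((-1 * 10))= -3 / 5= -0.60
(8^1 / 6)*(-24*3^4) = -2592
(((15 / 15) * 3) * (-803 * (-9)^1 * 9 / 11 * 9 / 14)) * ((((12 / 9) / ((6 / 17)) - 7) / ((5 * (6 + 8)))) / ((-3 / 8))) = 342954 / 245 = 1399.81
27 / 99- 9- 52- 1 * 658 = -7906 / 11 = -718.73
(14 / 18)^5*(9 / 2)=16807 / 13122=1.28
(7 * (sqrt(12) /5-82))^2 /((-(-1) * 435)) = 8237488 /10875-16072 * sqrt(3) /2175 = 744.67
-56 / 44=-14 / 11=-1.27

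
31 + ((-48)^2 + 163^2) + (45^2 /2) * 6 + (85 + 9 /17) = 596097 /17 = 35064.53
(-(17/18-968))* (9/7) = 17407/14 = 1243.36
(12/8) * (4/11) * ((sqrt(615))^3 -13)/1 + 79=791/11 + 3690 * sqrt(615)/11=8390.91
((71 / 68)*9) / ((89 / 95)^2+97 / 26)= 24990225 / 12255538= 2.04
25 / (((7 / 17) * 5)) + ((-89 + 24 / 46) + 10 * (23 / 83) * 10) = -649770 / 13363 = -48.62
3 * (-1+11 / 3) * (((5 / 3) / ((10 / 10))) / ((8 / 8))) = 40 / 3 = 13.33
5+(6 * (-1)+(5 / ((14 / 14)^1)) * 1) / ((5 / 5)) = 4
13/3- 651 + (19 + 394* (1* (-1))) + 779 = -728/3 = -242.67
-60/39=-20/13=-1.54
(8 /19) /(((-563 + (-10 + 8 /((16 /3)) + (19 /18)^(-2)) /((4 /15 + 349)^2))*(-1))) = 8343924784 /11156871661831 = 0.00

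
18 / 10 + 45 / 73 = 882 / 365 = 2.42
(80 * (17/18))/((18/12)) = 1360/27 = 50.37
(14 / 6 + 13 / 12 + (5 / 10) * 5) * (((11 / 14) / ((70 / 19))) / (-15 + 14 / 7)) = -14839 / 152880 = -0.10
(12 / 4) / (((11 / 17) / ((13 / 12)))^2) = 8.41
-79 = -79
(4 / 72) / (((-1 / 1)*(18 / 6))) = -1 / 54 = -0.02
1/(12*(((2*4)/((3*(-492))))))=-123/8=-15.38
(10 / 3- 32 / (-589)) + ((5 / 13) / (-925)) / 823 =11848177823 / 3497449605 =3.39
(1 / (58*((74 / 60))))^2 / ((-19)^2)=225 / 415629769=0.00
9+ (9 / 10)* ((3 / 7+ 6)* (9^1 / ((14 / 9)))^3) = 43392465 / 38416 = 1129.54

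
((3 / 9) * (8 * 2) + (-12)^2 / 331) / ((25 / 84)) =160384 / 8275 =19.38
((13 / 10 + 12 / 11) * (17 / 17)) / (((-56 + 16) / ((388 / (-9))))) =25511 / 9900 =2.58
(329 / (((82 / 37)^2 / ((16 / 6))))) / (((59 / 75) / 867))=19524883350 / 99179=196865.10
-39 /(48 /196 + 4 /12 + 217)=-5733 /31984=-0.18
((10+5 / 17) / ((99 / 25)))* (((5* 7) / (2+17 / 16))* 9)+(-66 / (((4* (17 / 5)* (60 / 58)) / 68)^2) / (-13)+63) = 6548855 / 14586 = 448.98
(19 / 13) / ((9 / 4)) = 76 / 117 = 0.65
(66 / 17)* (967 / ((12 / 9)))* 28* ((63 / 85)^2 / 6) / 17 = 886583313 / 2088025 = 424.60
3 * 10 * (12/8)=45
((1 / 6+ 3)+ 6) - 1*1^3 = 49 / 6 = 8.17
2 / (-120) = -1 / 60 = -0.02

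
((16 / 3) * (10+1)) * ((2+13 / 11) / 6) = 31.11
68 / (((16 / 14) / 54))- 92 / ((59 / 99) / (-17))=344403 / 59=5837.34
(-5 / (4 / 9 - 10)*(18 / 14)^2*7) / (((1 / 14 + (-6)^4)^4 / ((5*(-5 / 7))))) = -285768 / 37289480474809415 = -0.00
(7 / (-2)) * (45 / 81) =-35 / 18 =-1.94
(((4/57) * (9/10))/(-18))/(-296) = 1/84360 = 0.00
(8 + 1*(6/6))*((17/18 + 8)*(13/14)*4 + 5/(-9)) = 294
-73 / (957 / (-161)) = 11753 / 957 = 12.28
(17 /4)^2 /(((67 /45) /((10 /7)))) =65025 /3752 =17.33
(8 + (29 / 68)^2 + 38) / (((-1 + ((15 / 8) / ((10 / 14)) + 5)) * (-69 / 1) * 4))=-213545 / 8454984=-0.03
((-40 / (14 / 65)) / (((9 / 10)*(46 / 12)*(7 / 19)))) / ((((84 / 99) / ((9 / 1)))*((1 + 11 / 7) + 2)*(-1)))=3056625 / 9016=339.02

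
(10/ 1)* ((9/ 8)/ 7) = 45/ 28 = 1.61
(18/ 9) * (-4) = -8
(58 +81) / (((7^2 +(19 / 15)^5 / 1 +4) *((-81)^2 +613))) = 105553125 / 306494615476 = 0.00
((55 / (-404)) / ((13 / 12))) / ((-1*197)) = 165 / 258661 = 0.00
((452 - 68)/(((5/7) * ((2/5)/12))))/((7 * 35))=2304/35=65.83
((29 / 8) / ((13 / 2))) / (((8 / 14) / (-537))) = -109011 / 208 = -524.09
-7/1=-7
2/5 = 0.40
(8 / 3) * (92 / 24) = 92 / 9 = 10.22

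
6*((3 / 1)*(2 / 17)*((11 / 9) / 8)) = 11 / 34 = 0.32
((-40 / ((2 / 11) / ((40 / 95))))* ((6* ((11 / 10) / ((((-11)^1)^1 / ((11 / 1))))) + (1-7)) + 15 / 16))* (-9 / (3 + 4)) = -184734 / 133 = -1388.98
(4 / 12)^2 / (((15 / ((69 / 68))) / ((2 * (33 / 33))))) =0.02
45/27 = 5/3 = 1.67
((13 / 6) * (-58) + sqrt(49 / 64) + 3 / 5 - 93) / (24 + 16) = -26063 / 4800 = -5.43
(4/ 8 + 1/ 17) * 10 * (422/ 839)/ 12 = 20045/ 85578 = 0.23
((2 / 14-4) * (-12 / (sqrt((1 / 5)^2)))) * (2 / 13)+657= 63027 / 91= 692.60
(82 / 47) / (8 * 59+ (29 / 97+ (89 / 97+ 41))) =0.00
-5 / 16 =-0.31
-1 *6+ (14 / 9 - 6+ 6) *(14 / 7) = -26 / 9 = -2.89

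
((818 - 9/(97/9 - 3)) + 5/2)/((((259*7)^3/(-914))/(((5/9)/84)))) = -4368463/5256080370954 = -0.00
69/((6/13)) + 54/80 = 150.18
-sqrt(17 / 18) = -sqrt(34) / 6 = -0.97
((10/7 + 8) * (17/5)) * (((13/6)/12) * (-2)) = -2431/210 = -11.58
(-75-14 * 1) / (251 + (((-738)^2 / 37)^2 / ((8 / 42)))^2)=-166800329 / 2425322531325284440786907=-0.00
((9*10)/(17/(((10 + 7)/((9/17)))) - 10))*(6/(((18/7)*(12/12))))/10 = -51/23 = -2.22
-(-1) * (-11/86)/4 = -11/344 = -0.03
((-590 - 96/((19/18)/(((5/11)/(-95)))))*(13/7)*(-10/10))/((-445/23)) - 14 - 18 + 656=7018663522/12369665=567.41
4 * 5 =20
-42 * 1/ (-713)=42/ 713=0.06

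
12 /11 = 1.09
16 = 16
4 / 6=2 / 3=0.67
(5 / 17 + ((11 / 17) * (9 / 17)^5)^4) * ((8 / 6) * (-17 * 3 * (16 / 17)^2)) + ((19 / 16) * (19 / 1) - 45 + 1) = -3615071363152139897365982294166855 / 92330038597574438063033119856912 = -39.15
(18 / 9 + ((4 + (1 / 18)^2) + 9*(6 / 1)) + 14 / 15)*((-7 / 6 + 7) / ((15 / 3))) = 691019 / 9720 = 71.09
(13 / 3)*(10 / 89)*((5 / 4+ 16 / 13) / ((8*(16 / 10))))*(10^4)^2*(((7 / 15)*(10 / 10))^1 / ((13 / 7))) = 8230468750 / 3471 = 2371209.67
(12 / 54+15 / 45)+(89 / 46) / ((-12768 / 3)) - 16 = -27213665 / 1761984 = -15.44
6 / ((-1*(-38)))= 3 / 19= 0.16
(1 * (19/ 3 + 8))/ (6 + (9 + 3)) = 43/ 54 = 0.80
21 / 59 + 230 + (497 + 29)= 756.36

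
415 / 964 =0.43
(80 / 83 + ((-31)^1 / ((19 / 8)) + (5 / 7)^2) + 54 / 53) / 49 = -43246941 / 200677981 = -0.22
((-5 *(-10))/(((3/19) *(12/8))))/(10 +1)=1900/99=19.19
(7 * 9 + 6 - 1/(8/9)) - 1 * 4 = 511/8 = 63.88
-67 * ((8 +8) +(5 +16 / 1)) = -2479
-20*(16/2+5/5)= -180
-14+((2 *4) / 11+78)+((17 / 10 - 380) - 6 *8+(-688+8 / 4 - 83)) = -124363 / 110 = -1130.57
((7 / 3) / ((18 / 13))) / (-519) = -91 / 28026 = -0.00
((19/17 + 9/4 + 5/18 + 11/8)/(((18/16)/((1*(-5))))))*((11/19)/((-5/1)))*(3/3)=67595/26163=2.58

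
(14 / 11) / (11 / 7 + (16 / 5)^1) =490 / 1837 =0.27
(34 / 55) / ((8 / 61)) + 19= 5217 / 220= 23.71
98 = 98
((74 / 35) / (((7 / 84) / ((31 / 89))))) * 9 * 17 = 4211784 / 3115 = 1352.10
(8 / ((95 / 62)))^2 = 246016 / 9025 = 27.26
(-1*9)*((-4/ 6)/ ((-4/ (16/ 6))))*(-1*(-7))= -28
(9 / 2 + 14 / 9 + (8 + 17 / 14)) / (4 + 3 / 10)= 3.55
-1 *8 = -8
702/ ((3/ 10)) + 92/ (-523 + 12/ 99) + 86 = 41857594/ 17255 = 2425.82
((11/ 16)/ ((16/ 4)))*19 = 209/ 64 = 3.27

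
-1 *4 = -4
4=4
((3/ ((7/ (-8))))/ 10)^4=0.01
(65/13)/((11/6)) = 30/11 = 2.73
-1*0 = 0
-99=-99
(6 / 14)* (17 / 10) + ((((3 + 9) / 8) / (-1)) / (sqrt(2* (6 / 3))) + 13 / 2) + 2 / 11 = 10257 / 1540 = 6.66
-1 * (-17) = 17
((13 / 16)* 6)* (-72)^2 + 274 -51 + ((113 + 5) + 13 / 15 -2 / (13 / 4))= 4994584 / 195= 25613.25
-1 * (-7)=7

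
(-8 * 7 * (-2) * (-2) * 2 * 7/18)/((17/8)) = -12544/153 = -81.99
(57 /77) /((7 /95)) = 5415 /539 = 10.05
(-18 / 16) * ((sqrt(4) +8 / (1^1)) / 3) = -15 / 4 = -3.75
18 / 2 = 9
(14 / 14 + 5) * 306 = 1836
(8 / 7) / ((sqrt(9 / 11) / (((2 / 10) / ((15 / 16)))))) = 128 * sqrt(11) / 1575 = 0.27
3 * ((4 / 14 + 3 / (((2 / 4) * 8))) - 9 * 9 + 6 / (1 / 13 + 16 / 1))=-1397301 / 5852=-238.77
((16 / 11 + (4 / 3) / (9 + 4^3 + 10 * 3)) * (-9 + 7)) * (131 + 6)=-1366712 / 3399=-402.09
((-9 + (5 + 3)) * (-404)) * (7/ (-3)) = -2828/ 3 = -942.67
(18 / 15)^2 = 36 / 25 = 1.44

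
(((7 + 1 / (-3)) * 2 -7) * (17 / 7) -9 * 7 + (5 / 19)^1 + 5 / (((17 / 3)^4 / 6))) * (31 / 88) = -48891951475 / 2932589352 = -16.67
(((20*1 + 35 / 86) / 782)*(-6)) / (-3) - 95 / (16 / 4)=-23.70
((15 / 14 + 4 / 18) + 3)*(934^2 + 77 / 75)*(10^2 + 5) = 35395886357 / 90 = 393287626.19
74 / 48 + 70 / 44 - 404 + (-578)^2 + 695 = 88275827 / 264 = 334378.13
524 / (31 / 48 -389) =-25152 / 18641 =-1.35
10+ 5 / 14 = 145 / 14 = 10.36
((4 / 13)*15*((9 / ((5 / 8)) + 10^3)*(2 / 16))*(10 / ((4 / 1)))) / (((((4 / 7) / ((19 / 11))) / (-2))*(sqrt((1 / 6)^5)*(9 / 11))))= -5059320*sqrt(6) / 13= -953288.65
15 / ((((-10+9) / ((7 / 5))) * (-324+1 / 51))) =1071 / 16523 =0.06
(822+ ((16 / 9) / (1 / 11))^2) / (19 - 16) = 97558 / 243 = 401.47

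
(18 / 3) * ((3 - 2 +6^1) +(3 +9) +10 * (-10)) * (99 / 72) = -2673 / 4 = -668.25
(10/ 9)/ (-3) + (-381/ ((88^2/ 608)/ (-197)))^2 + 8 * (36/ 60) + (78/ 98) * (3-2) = 13453011686292523/ 387400860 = 34726334.08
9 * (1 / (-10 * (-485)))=9 / 4850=0.00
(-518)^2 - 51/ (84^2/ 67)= 631096909/ 2352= 268323.52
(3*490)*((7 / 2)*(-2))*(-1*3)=30870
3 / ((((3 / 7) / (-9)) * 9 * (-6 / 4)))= 14 / 3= 4.67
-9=-9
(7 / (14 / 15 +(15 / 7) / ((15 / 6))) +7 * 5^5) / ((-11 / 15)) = -61698525 / 2068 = -29834.88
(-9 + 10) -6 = -5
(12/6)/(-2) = -1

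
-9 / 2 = -4.50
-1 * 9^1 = -9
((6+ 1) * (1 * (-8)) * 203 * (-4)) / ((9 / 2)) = 90944 / 9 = 10104.89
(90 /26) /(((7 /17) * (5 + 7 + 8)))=153 /364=0.42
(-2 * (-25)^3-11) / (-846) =-3471 / 94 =-36.93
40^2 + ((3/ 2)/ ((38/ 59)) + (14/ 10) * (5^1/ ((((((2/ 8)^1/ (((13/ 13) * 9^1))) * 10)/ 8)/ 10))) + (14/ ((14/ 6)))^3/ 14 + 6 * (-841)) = -751313/ 532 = -1412.24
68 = 68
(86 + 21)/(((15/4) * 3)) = 428/45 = 9.51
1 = 1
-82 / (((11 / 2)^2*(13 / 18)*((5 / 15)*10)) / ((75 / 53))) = -132840 / 83369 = -1.59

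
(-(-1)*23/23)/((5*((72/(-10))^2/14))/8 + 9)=35/396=0.09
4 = 4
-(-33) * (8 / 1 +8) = 528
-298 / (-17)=298 / 17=17.53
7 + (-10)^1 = -3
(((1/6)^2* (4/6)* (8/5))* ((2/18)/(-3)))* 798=-1064/1215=-0.88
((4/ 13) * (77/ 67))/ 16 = 77/ 3484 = 0.02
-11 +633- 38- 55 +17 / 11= 5836 / 11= 530.55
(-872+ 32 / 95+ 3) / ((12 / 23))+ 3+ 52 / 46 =-1660.81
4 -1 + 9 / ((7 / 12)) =129 / 7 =18.43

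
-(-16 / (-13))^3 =-4096 / 2197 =-1.86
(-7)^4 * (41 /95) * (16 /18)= 921.09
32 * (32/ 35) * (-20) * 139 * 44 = -3578733.71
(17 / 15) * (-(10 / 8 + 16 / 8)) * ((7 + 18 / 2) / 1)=-884 / 15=-58.93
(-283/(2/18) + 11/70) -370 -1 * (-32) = -201939/70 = -2884.84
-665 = -665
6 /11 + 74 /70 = 617 /385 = 1.60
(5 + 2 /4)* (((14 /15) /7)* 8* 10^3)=17600 /3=5866.67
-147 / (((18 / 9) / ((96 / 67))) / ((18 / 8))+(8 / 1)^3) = -2268 / 7909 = -0.29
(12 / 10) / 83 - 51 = -21159 / 415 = -50.99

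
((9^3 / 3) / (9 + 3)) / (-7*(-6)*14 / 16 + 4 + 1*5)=0.44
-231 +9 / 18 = -461 / 2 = -230.50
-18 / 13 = -1.38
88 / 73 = 1.21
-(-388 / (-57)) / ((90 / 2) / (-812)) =315056 / 2565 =122.83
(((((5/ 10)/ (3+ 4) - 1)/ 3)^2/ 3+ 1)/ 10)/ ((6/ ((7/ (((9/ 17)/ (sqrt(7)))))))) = 92837 * sqrt(7)/ 408240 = 0.60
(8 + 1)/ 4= 9/ 4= 2.25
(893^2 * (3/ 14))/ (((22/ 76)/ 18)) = 818182674/ 77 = 10625749.01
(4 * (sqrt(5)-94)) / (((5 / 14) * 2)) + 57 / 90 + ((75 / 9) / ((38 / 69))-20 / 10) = -146101 / 285 + 28 * sqrt(5) / 5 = -500.11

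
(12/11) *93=1116/11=101.45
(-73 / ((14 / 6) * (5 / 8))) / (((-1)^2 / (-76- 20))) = 168192 / 35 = 4805.49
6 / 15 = 0.40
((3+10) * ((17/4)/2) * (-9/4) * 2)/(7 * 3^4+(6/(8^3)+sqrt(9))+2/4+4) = -10608/49025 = -0.22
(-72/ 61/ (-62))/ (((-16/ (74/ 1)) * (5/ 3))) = -999/ 18910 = -0.05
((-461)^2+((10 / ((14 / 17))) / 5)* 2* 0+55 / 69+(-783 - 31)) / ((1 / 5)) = 73039190 / 69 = 1058538.99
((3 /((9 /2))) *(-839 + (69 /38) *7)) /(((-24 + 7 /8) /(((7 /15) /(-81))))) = -1758344 /12812175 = -0.14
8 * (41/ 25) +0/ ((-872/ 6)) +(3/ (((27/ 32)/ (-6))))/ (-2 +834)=12767/ 975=13.09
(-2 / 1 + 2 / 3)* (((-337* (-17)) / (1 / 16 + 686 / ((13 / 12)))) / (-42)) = 0.29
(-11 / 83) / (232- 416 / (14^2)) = -0.00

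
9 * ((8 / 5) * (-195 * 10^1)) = -28080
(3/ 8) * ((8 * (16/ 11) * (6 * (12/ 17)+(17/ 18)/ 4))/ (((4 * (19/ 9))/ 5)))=82095/ 7106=11.55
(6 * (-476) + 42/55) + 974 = -103468/55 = -1881.24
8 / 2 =4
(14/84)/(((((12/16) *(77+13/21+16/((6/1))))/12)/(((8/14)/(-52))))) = -0.00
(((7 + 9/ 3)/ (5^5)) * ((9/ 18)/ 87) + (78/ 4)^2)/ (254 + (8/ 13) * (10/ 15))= 1075156927/ 719345000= 1.49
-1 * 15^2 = -225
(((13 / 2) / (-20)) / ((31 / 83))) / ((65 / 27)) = -2241 / 6200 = -0.36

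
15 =15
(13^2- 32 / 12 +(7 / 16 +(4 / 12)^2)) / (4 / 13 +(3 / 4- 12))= -312403 / 20484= -15.25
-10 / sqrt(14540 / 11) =-sqrt(39985) / 727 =-0.28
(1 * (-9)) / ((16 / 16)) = -9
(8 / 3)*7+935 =2861 / 3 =953.67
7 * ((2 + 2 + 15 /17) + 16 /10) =3857 /85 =45.38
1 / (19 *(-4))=-1 / 76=-0.01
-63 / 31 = -2.03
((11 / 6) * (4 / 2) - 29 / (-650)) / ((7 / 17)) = 123029 / 13650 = 9.01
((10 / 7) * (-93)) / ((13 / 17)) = -173.74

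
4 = 4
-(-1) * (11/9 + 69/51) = 394/153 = 2.58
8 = 8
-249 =-249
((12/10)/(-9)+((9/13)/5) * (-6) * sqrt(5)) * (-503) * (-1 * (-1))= 1006/15+27162 * sqrt(5)/65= 1001.47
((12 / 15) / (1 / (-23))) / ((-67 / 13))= 1196 / 335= 3.57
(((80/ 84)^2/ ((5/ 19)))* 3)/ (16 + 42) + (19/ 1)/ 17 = 1.30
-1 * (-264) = 264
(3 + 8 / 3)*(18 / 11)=102 / 11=9.27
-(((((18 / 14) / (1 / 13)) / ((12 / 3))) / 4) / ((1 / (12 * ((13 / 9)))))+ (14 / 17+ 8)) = -12819 / 476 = -26.93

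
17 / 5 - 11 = -38 / 5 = -7.60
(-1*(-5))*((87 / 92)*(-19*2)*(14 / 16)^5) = -138909855 / 1507328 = -92.16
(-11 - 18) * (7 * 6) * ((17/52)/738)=-3451/6396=-0.54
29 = 29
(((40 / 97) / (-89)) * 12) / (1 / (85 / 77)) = -40800 / 664741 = -0.06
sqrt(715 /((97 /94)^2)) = 94 * sqrt(715) /97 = 25.91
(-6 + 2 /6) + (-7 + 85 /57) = -637 /57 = -11.18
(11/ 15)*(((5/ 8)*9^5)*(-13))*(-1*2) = 2814669/ 4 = 703667.25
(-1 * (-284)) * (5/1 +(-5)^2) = 8520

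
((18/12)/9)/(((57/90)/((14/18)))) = 35/171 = 0.20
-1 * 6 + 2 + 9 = 5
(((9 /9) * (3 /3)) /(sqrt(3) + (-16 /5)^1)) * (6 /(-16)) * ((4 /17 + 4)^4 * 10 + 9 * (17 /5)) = 829.78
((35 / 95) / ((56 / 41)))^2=1681 / 23104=0.07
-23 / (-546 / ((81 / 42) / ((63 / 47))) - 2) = 1081 / 17930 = 0.06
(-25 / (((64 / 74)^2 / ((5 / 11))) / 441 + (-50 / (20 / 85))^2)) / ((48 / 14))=-176087625 / 1090485596362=-0.00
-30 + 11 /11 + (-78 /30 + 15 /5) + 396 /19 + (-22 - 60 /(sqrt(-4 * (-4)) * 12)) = -11783 /380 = -31.01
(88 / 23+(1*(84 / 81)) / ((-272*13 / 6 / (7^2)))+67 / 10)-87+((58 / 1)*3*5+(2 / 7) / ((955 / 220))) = 242668872059 / 305818695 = 793.51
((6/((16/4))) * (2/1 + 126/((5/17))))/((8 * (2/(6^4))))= 261468/5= 52293.60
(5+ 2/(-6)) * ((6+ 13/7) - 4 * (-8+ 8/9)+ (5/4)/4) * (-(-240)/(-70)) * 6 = -73814/21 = -3514.95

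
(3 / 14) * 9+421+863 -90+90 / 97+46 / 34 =27661861 / 23086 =1198.21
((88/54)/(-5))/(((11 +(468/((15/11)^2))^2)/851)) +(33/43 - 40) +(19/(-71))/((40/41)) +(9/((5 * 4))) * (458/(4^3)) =-6891736566992477/189902506700160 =-36.29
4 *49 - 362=-166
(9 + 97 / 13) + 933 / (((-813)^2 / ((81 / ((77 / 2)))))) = 1210379120 / 73514441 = 16.46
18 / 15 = 6 / 5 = 1.20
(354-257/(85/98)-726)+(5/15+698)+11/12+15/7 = 78747/2380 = 33.09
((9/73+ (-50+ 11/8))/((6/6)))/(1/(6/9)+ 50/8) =-28325/4526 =-6.26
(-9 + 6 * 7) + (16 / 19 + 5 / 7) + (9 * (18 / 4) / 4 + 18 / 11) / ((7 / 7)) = 542103 / 11704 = 46.32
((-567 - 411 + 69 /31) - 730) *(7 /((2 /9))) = -3331377 /62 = -53731.89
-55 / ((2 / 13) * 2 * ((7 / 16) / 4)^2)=-732160 / 49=-14942.04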